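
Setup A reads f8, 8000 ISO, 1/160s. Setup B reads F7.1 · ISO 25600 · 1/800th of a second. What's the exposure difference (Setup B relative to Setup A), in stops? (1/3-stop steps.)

Aperture: f/8 → f/7.1 — 1/3 stop wider (brighter).
Shutter speed: 1/160 → 1/200 → 1/250 → 1/320 → 1/400 → 1/500 → 1/640 → 1/800 — 2 1/3 stops faster (darker).
ISO: 8000 → 10000 → 12800 → 16000 → 20000 → 25600 — 1 2/3 stops higher (brighter).
Net: +1/3 −2 1/3 +1 2/3 = −1/3 stops.

1/3 stop darker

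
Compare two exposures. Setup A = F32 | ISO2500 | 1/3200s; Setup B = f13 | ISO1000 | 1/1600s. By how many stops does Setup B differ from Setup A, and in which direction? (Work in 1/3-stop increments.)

Aperture: f/32 → f/29 → f/25 → f/22 → f/20 → f/18 → f/16 → f/14 → f/13 — 2 2/3 stops wider (brighter).
Shutter speed: 1/3200 → 1/2500 → 1/2000 → 1/1600 — 1 stop slower (brighter).
ISO: 2500 → 2000 → 1600 → 1250 → 1000 — 1 1/3 stops dropped (darker).
Net: +2 2/3 +1 −1 1/3 = +2 1/3 stops.

2 1/3 stops brighter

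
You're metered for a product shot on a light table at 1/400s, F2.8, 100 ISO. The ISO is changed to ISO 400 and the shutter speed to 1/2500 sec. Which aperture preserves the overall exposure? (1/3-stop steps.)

f/2.2

ISO: 100 → 125 → 160 → 200 → 250 → 320 → 400 — 2 stops higher (brighter).
Shutter speed: 1/400 → 1/500 → 1/640 → 1/800 → 1/1000 → 1/1250 → 1/1600 → 1/2000 → 1/2500 — 2 2/3 stops faster (darker).
Net change so far: 2/3 stop darker. Offset with the aperture: f/2.8 → f/2.5 → f/2.2.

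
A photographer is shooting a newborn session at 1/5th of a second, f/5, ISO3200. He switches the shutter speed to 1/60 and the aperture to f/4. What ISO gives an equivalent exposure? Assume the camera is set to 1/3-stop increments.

Shutter speed: 1/5 → 1/6 → 1/8 → 1/10 → 1/13 → 1/15 → 1/20 → 1/25 → 1/30 → 1/40 → 1/50 → 1/60 — 3 2/3 stops faster (darker).
Aperture: f/5 → f/4.5 → f/4 — 2/3 stop larger aperture (brighter).
Net change so far: 3 stops darker. Offset with the ISO: 3200 → 4000 → 5000 → 6400 → 8000 → 10000 → 12800 → 16000 → 20000 → 25600.

ISO 25600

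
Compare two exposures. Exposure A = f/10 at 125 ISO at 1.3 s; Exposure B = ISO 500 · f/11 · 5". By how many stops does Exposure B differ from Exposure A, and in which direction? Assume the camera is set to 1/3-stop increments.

Aperture: f/10 → f/11 — 1/3 stop smaller aperture (darker).
Shutter speed: 1.3 → 1.6 → 2 → 2.5 → 3.2 → 4 → 5 — 2 stops longer (brighter).
ISO: 125 → 160 → 200 → 250 → 320 → 400 → 500 — 2 stops higher (brighter).
Net: −1/3 +2 +2 = +3 2/3 stops.

3 2/3 stops brighter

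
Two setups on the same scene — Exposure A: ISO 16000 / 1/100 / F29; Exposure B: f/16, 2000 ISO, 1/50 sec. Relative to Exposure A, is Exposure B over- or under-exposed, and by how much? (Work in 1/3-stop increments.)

1/3 stop darker

Aperture: f/29 → f/25 → f/22 → f/20 → f/18 → f/16 — 1 2/3 stops opened up (brighter).
Shutter speed: 1/100 → 1/80 → 1/60 → 1/50 — 1 stop slower (brighter).
ISO: 16000 → 12800 → 10000 → 8000 → 6400 → 5000 → 4000 → 3200 → 2500 → 2000 — 3 stops dropped (darker).
Net: +1 2/3 +1 −3 = −1/3 stops.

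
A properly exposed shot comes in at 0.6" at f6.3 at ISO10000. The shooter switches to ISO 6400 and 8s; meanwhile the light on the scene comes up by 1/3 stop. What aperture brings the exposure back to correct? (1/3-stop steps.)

Scene light: 1/3 stop brighter.
ISO: 10000 → 8000 → 6400 — 2/3 stop dropped (darker).
Shutter speed: 0.6 → 0.8 → 1 → 1.3 → 1.6 → 2 → 2.5 → 3.2 → 4 → 5 → 6 → 8 — 3 2/3 stops slower (brighter).
Net so far: 3 1/3 stops brighter. Aperture: f/6.3 → f/7.1 → f/8 → f/9 → f/10 → f/11 → f/13 → f/14 → f/16 → f/18 → f/20.

f/20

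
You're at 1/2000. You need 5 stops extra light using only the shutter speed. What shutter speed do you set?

1/60s

Shutter speed: 1/2000 → 1/1000 → 1/500 → 1/250 → 1/125 → 1/60 — 5 stops longer (brighter).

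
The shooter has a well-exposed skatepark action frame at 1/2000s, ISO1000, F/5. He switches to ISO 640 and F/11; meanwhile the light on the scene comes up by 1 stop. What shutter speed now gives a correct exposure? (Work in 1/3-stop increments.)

1/500s

Scene light: 1 stop brighter.
ISO: 1000 → 800 → 640 — 2/3 stop lower (darker).
Aperture: f/5 → f/5.6 → f/6.3 → f/7.1 → f/8 → f/9 → f/10 → f/11 — 2 1/3 stops smaller aperture (darker).
Net so far: 2 stops darker. Shutter speed: 1/2000 → 1/1600 → 1/1250 → 1/1000 → 1/800 → 1/640 → 1/500.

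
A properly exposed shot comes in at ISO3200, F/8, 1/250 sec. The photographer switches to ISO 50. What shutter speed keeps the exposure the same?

ISO: 3200 → 1600 → 800 → 400 → 200 → 100 → 50 — 6 stops dropped (darker).
Need 6 stops brighter from the shutter speed: 1/250 → 1/125 → 1/60 → 1/30 → 1/15 → 1/8 → 1/4.

1/4s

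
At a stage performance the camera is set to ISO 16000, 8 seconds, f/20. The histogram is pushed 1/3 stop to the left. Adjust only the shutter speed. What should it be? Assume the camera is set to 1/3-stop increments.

Underexposed by 1/3 stop → need 1/3 stop brighter.
Shutter speed: 8 → 10.

10 s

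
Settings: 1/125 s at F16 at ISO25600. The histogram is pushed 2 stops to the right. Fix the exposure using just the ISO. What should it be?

ISO 6400

Overexposed by 2 stops → need 2 stops darker.
ISO: 25600 → 12800 → 6400.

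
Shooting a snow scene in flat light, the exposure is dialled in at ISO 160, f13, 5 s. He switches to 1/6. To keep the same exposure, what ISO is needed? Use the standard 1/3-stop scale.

Shutter speed: 5 → 4 → 3.2 → 2.5 → 2 → 1.6 → 1.3 → 1 → 0.8 → 0.6 → 0.5 → 0.4 → 0.3 → 1/4 → 1/5 → 1/6 — 5 stops faster (darker).
Need 5 stops brighter from the ISO: 160 → 200 → 250 → 320 → 400 → 500 → 640 → 800 → 1000 → 1250 → 1600 → 2000 → 2500 → 3200 → 4000 → 5000.

ISO 5000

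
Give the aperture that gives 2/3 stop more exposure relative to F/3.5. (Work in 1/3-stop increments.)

Aperture: f/3.5 → f/3.2 → f/2.8 — 2/3 stop opened up (brighter).

f/2.8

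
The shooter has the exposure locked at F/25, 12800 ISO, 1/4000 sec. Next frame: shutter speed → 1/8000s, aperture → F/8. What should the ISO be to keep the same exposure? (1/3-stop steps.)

Shutter speed: 1/4000 → 1/5000 → 1/6400 → 1/8000 — 1 stop shorter (darker).
Aperture: f/25 → f/22 → f/20 → f/18 → f/16 → f/14 → f/13 → f/11 → f/10 → f/9 → f/8 — 3 1/3 stops larger aperture (brighter).
Net change so far: 2 1/3 stops brighter. Offset with the ISO: 12800 → 10000 → 8000 → 6400 → 5000 → 4000 → 3200 → 2500.

ISO 2500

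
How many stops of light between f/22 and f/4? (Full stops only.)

f/22 → f/16 → f/11 → f/8 → f/5.6 → f/4 — count the steps: 5 stops.

5 stops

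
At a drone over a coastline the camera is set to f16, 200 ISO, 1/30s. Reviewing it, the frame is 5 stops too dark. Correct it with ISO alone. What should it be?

Underexposed by 5 stops → need 5 stops brighter.
ISO: 200 → 400 → 800 → 1600 → 3200 → 6400.

ISO 6400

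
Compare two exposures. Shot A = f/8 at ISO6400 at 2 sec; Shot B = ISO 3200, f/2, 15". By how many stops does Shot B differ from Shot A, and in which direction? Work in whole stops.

6 stops brighter

Aperture: f/8 → f/5.6 → f/4 → f/2.8 → f/2 — 4 stops opened up (brighter).
Shutter speed: 2 → 4 → 8 → 15 — 3 stops slower (brighter).
ISO: 6400 → 3200 — 1 stop lower (darker).
Net: +4 +3 −1 = +6 stops.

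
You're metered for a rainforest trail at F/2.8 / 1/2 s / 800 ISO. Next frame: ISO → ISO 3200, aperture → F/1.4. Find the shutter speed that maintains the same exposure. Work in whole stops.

ISO: 800 → 1600 → 3200 — 2 stops higher (brighter).
Aperture: f/2.8 → f/2 → f/1.4 — 2 stops wider (brighter).
Net change so far: 4 stops brighter. Offset with the shutter speed: 1/2 → 1/4 → 1/8 → 1/15 → 1/30.

1/30s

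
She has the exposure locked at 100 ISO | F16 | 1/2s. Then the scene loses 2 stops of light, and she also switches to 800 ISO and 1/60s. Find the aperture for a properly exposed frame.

f/4

Scene light: 2 stops darker.
ISO: 100 → 200 → 400 → 800 — 3 stops higher (brighter).
Shutter speed: 1/2 → 1/4 → 1/8 → 1/15 → 1/30 → 1/60 — 5 stops faster (darker).
Net so far: 4 stops darker. Aperture: f/16 → f/11 → f/8 → f/5.6 → f/4.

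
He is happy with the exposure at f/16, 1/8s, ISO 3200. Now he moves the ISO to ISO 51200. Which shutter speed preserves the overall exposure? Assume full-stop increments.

ISO: 3200 → 6400 → 12800 → 25600 → 51200 — 4 stops raised (brighter).
Need 4 stops darker from the shutter speed: 1/8 → 1/15 → 1/30 → 1/60 → 1/125.

1/125s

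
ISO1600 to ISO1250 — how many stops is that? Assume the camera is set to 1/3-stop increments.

1/3 stop

1600 → 1250 — count the steps: 1 third-stops = 1/3 stop.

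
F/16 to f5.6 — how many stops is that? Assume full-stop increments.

f/16 → f/11 → f/8 → f/5.6 — count the steps: 3 stops.

3 stops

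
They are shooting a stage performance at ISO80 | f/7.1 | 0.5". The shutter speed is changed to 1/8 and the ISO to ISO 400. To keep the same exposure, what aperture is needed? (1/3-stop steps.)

f/8

Shutter speed: 0.5 → 0.4 → 0.3 → 1/4 → 1/5 → 1/6 → 1/8 — 2 stops faster (darker).
ISO: 80 → 100 → 125 → 160 → 200 → 250 → 320 → 400 — 2 1/3 stops higher (brighter).
Net change so far: 1/3 stop brighter. Offset with the aperture: f/7.1 → f/8.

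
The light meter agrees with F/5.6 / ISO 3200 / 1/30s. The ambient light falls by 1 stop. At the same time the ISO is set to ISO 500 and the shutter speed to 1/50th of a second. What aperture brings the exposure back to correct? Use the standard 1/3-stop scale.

Scene light: 1 stop darker.
ISO: 3200 → 2500 → 2000 → 1600 → 1250 → 1000 → 800 → 640 → 500 — 2 2/3 stops lower (darker).
Shutter speed: 1/30 → 1/40 → 1/50 — 2/3 stop faster (darker).
Net so far: 4 1/3 stops darker. Aperture: f/5.6 → f/5 → f/4.5 → f/4 → f/3.5 → f/3.2 → f/2.8 → f/2.5 → f/2.2 → f/2 → f/1.8 → f/1.6 → f/1.4 → f/1.2.

f/1.2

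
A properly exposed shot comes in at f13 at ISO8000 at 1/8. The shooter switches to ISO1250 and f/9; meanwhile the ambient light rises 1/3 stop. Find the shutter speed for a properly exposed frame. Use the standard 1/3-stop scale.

Scene light: 1/3 stop brighter.
ISO: 8000 → 6400 → 5000 → 4000 → 3200 → 2500 → 2000 → 1600 → 1250 — 2 2/3 stops dropped (darker).
Aperture: f/13 → f/11 → f/10 → f/9 — 1 stop wider (brighter).
Net so far: 1 1/3 stops darker. Shutter speed: 1/8 → 1/6 → 1/5 → 1/4 → 0.3.

0.3 s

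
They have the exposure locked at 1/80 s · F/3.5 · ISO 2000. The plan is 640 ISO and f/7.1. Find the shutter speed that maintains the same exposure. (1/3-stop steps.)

1/6s

ISO: 2000 → 1600 → 1250 → 1000 → 800 → 640 — 1 2/3 stops lower (darker).
Aperture: f/3.5 → f/4 → f/4.5 → f/5 → f/5.6 → f/6.3 → f/7.1 — 2 stops stopped down (darker).
Net change so far: 3 2/3 stops darker. Offset with the shutter speed: 1/80 → 1/60 → 1/50 → 1/40 → 1/30 → 1/25 → 1/20 → 1/15 → 1/13 → 1/10 → 1/8 → 1/6.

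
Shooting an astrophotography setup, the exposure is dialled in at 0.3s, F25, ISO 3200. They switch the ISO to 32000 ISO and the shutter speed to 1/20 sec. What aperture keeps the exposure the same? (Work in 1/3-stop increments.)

f/32

ISO: 3200 → 4000 → 5000 → 6400 → 8000 → 10000 → 12800 → 16000 → 20000 → 25600 → 32000 — 3 1/3 stops higher (brighter).
Shutter speed: 0.3 → 1/4 → 1/5 → 1/6 → 1/8 → 1/10 → 1/13 → 1/15 → 1/20 — 2 2/3 stops shorter (darker).
Net change so far: 2/3 stop brighter. Offset with the aperture: f/25 → f/29 → f/32.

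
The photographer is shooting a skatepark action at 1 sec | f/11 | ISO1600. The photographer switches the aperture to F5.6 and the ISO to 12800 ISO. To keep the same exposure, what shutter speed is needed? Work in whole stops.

1/30s

Aperture: f/11 → f/8 → f/5.6 — 2 stops wider (brighter).
ISO: 1600 → 3200 → 6400 → 12800 — 3 stops higher (brighter).
Net change so far: 5 stops brighter. Offset with the shutter speed: 1 → 1/2 → 1/4 → 1/8 → 1/15 → 1/30.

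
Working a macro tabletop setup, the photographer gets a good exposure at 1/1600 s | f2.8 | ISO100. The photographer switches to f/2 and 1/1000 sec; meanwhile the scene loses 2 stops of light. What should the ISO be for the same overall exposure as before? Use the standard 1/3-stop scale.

ISO 125

Scene light: 2 stops darker.
Aperture: f/2.8 → f/2.5 → f/2.2 → f/2 — 1 stop larger aperture (brighter).
Shutter speed: 1/1600 → 1/1250 → 1/1000 — 2/3 stop longer (brighter).
Net so far: 1/3 stop darker. ISO: 100 → 125.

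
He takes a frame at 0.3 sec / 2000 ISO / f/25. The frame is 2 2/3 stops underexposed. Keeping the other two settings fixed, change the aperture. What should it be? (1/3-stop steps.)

f/10

Underexposed by 2 2/3 stops → need 2 2/3 stops brighter.
Aperture: f/25 → f/22 → f/20 → f/18 → f/16 → f/14 → f/13 → f/11 → f/10.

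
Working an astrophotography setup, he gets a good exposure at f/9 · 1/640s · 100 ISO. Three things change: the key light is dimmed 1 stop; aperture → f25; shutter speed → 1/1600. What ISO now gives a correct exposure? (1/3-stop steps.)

Scene light: 1 stop darker.
Aperture: f/9 → f/10 → f/11 → f/13 → f/14 → f/16 → f/18 → f/20 → f/22 → f/25 — 3 stops smaller aperture (darker).
Shutter speed: 1/640 → 1/800 → 1/1000 → 1/1250 → 1/1600 — 1 1/3 stops faster (darker).
Net so far: 5 1/3 stops darker. ISO: 100 → 125 → 160 → 200 → 250 → 320 → 400 → 500 → 640 → 800 → 1000 → 1250 → 1600 → 2000 → 2500 → 3200 → 4000.

ISO 4000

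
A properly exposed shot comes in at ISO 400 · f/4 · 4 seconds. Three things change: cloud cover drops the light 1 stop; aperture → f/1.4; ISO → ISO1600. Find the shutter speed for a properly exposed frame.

Scene light: 1 stop darker.
Aperture: f/4 → f/2.8 → f/2 → f/1.4 — 3 stops wider (brighter).
ISO: 400 → 800 → 1600 — 2 stops higher (brighter).
Net so far: 4 stops brighter. Shutter speed: 4 → 2 → 1 → 1/2 → 1/4.

1/4s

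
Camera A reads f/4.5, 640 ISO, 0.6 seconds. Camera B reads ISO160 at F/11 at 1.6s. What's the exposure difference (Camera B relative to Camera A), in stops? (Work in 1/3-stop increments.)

3 1/3 stops darker

Aperture: f/4.5 → f/5 → f/5.6 → f/6.3 → f/7.1 → f/8 → f/9 → f/10 → f/11 — 2 2/3 stops stopped down (darker).
Shutter speed: 0.6 → 0.8 → 1 → 1.3 → 1.6 — 1 1/3 stops longer (brighter).
ISO: 640 → 500 → 400 → 320 → 250 → 200 → 160 — 2 stops dropped (darker).
Net: −2 2/3 +1 1/3 −2 = −3 1/3 stops.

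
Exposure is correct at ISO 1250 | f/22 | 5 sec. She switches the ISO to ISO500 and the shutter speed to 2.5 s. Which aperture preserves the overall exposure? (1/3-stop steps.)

ISO: 1250 → 1000 → 800 → 640 → 500 — 1 1/3 stops lower (darker).
Shutter speed: 5 → 4 → 3.2 → 2.5 — 1 stop shorter (darker).
Net change so far: 2 1/3 stops darker. Offset with the aperture: f/22 → f/20 → f/18 → f/16 → f/14 → f/13 → f/11 → f/10.

f/10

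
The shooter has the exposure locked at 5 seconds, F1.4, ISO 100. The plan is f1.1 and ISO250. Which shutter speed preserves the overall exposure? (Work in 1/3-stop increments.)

1.3 s

Aperture: f/1.4 → f/1.2 → f/1.1 — 2/3 stop wider (brighter).
ISO: 100 → 125 → 160 → 200 → 250 — 1 1/3 stops raised (brighter).
Net change so far: 2 stops brighter. Offset with the shutter speed: 5 → 4 → 3.2 → 2.5 → 2 → 1.6 → 1.3.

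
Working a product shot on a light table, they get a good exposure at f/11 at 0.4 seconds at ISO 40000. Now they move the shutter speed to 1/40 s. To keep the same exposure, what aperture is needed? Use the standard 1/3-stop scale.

Shutter speed: 0.4 → 0.3 → 1/4 → 1/5 → 1/6 → 1/8 → 1/10 → 1/13 → 1/15 → 1/20 → 1/25 → 1/30 → 1/40 — 4 stops faster (darker).
Need 4 stops brighter from the aperture: f/11 → f/10 → f/9 → f/8 → f/7.1 → f/6.3 → f/5.6 → f/5 → f/4.5 → f/4 → f/3.5 → f/3.2 → f/2.8.

f/2.8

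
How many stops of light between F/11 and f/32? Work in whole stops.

f/11 → f/16 → f/22 → f/32 — count the steps: 3 stops.

3 stops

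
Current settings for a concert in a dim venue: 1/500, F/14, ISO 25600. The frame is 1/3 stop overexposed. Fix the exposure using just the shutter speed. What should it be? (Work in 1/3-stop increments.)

Overexposed by 1/3 stop → need 1/3 stop darker.
Shutter speed: 1/500 → 1/640.

1/640s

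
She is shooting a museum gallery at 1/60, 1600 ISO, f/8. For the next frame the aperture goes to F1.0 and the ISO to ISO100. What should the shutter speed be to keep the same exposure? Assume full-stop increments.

Aperture: f/8 → f/5.6 → f/4 → f/2.8 → f/2 → f/1.4 → f/1.0 — 6 stops larger aperture (brighter).
ISO: 1600 → 800 → 400 → 200 → 100 — 4 stops dropped (darker).
Net change so far: 2 stops brighter. Offset with the shutter speed: 1/60 → 1/125 → 1/250.

1/250s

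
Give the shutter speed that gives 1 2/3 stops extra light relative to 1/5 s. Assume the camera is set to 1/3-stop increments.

Shutter speed: 1/5 → 1/4 → 0.3 → 0.4 → 0.5 → 0.6 — 1 2/3 stops longer (brighter).

0.6 s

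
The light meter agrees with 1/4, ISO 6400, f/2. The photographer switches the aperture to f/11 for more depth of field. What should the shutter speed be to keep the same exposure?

Aperture: f/2 → f/2.8 → f/4 → f/5.6 → f/8 → f/11 — 5 stops smaller aperture (darker).
Need 5 stops brighter from the shutter speed: 1/4 → 1/2 → 1 → 2 → 4 → 8.

8 s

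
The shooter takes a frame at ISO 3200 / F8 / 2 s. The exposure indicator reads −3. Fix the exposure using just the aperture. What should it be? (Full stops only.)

f/2.8

Underexposed by 3 stops → need 3 stops brighter.
Aperture: f/8 → f/5.6 → f/4 → f/2.8.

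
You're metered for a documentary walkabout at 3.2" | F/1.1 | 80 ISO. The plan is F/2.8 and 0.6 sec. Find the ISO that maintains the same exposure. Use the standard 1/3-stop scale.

ISO 2500

Aperture: f/1.1 → f/1.2 → f/1.4 → f/1.6 → f/1.8 → f/2 → f/2.2 → f/2.5 → f/2.8 — 2 2/3 stops narrower (darker).
Shutter speed: 3.2 → 2.5 → 2 → 1.6 → 1.3 → 1 → 0.8 → 0.6 — 2 1/3 stops shorter (darker).
Net change so far: 5 stops darker. Offset with the ISO: 80 → 100 → 125 → 160 → 200 → 250 → 320 → 400 → 500 → 640 → 800 → 1000 → 1250 → 1600 → 2000 → 2500.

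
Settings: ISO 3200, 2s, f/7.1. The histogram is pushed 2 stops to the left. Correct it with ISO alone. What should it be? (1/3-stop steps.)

ISO 12800

Underexposed by 2 stops → need 2 stops brighter.
ISO: 3200 → 4000 → 5000 → 6400 → 8000 → 10000 → 12800.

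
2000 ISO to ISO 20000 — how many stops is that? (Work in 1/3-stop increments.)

2000 → 2500 → 3200 → 4000 → 5000 → 6400 → 8000 → 10000 → 12800 → 16000 → 20000 — count the steps: 10 third-stops = 3 1/3 stops.

3 1/3 stops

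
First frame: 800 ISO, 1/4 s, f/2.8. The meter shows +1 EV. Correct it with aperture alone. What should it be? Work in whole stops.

Overexposed by 1 stop → need 1 stop darker.
Aperture: f/2.8 → f/4.

f/4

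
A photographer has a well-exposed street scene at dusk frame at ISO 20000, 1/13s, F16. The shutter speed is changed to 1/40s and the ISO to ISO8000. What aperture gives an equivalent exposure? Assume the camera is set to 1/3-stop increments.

Shutter speed: 1/13 → 1/15 → 1/20 → 1/25 → 1/30 → 1/40 — 1 2/3 stops shorter (darker).
ISO: 20000 → 16000 → 12800 → 10000 → 8000 — 1 1/3 stops dropped (darker).
Net change so far: 3 stops darker. Offset with the aperture: f/16 → f/14 → f/13 → f/11 → f/10 → f/9 → f/8 → f/7.1 → f/6.3 → f/5.6.

f/5.6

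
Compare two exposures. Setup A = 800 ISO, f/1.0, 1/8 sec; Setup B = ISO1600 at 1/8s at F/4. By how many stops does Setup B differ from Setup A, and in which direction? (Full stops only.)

3 stops darker

Aperture: f/1.0 → f/1.4 → f/2 → f/2.8 → f/4 — 4 stops stopped down (darker).
Shutter speed: unchanged.
ISO: 800 → 1600 — 1 stop higher (brighter).
Net: −4 +1 = −3 stops.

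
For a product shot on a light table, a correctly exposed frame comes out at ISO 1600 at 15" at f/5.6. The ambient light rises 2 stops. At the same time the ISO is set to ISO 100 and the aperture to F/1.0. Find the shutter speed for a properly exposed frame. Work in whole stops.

2 s

Scene light: 2 stops brighter.
ISO: 1600 → 800 → 400 → 200 → 100 — 4 stops dropped (darker).
Aperture: f/5.6 → f/4 → f/2.8 → f/2 → f/1.4 → f/1.0 — 5 stops wider (brighter).
Net so far: 3 stops brighter. Shutter speed: 15 → 8 → 4 → 2.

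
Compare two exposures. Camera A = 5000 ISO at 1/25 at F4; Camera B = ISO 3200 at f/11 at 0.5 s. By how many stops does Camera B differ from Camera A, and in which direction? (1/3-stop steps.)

Aperture: f/4 → f/4.5 → f/5 → f/5.6 → f/6.3 → f/7.1 → f/8 → f/9 → f/10 → f/11 — 3 stops narrower (darker).
Shutter speed: 1/25 → 1/20 → 1/15 → 1/13 → 1/10 → 1/8 → 1/6 → 1/5 → 1/4 → 0.3 → 0.4 → 0.5 — 3 2/3 stops slower (brighter).
ISO: 5000 → 4000 → 3200 — 2/3 stop lower (darker).
Net: −3 +3 2/3 −2/3 = 0 stops.

same exposure (0 stops)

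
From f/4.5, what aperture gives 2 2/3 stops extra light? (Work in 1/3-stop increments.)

f/1.8

Aperture: f/4.5 → f/4 → f/3.5 → f/3.2 → f/2.8 → f/2.5 → f/2.2 → f/2 → f/1.8 — 2 2/3 stops wider (brighter).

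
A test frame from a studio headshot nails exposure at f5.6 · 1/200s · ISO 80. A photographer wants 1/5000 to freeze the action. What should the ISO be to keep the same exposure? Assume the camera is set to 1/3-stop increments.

Shutter speed: 1/200 → 1/250 → 1/320 → 1/400 → 1/500 → 1/640 → 1/800 → 1/1000 → 1/1250 → 1/1600 → 1/2000 → 1/2500 → 1/3200 → 1/4000 → 1/5000 — 4 2/3 stops shorter (darker).
Need 4 2/3 stops brighter from the ISO: 80 → 100 → 125 → 160 → 200 → 250 → 320 → 400 → 500 → 640 → 800 → 1000 → 1250 → 1600 → 2000.

ISO 2000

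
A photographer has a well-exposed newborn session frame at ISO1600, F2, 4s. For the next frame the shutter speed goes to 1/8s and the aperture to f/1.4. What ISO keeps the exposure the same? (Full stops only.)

Shutter speed: 4 → 2 → 1 → 1/2 → 1/4 → 1/8 — 5 stops faster (darker).
Aperture: f/2 → f/1.4 — 1 stop larger aperture (brighter).
Net change so far: 4 stops darker. Offset with the ISO: 1600 → 3200 → 6400 → 12800 → 25600.

ISO 25600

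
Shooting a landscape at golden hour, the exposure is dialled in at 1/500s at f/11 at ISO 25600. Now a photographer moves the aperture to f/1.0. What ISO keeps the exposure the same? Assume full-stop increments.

Aperture: f/11 → f/8 → f/5.6 → f/4 → f/2.8 → f/2 → f/1.4 → f/1.0 — 7 stops opened up (brighter).
Need 7 stops darker from the ISO: 25600 → 12800 → 6400 → 3200 → 1600 → 800 → 400 → 200.

ISO 200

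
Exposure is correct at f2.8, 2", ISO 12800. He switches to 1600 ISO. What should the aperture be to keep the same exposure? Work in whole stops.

f/1.0

ISO: 12800 → 6400 → 3200 → 1600 — 3 stops dropped (darker).
Need 3 stops brighter from the aperture: f/2.8 → f/2 → f/1.4 → f/1.0.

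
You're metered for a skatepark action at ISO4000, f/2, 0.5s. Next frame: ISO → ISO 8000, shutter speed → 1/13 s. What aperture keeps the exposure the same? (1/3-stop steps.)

f/1.1

ISO: 4000 → 5000 → 6400 → 8000 — 1 stop raised (brighter).
Shutter speed: 0.5 → 0.4 → 0.3 → 1/4 → 1/5 → 1/6 → 1/8 → 1/10 → 1/13 — 2 2/3 stops shorter (darker).
Net change so far: 1 2/3 stops darker. Offset with the aperture: f/2 → f/1.8 → f/1.6 → f/1.4 → f/1.2 → f/1.1.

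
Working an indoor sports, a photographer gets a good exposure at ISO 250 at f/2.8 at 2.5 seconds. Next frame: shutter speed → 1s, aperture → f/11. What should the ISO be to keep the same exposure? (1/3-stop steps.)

Shutter speed: 2.5 → 2 → 1.6 → 1.3 → 1 — 1 1/3 stops faster (darker).
Aperture: f/2.8 → f/3.2 → f/3.5 → f/4 → f/4.5 → f/5 → f/5.6 → f/6.3 → f/7.1 → f/8 → f/9 → f/10 → f/11 — 4 stops stopped down (darker).
Net change so far: 5 1/3 stops darker. Offset with the ISO: 250 → 320 → 400 → 500 → 640 → 800 → 1000 → 1250 → 1600 → 2000 → 2500 → 3200 → 4000 → 5000 → 6400 → 8000 → 10000.

ISO 10000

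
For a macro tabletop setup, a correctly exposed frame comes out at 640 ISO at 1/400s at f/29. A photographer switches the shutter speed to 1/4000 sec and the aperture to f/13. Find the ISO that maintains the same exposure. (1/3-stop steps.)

Shutter speed: 1/400 → 1/500 → 1/640 → 1/800 → 1/1000 → 1/1250 → 1/1600 → 1/2000 → 1/2500 → 1/3200 → 1/4000 — 3 1/3 stops shorter (darker).
Aperture: f/29 → f/25 → f/22 → f/20 → f/18 → f/16 → f/14 → f/13 — 2 1/3 stops larger aperture (brighter).
Net change so far: 1 stop darker. Offset with the ISO: 640 → 800 → 1000 → 1250.

ISO 1250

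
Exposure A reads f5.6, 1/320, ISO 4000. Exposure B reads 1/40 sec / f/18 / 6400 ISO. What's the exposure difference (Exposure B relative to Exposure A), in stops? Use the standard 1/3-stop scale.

Aperture: f/5.6 → f/6.3 → f/7.1 → f/8 → f/9 → f/10 → f/11 → f/13 → f/14 → f/16 → f/18 — 3 1/3 stops narrower (darker).
Shutter speed: 1/320 → 1/250 → 1/200 → 1/160 → 1/125 → 1/100 → 1/80 → 1/60 → 1/50 → 1/40 — 3 stops longer (brighter).
ISO: 4000 → 5000 → 6400 — 2/3 stop higher (brighter).
Net: −3 1/3 +3 +2/3 = +1/3 stops.

1/3 stop brighter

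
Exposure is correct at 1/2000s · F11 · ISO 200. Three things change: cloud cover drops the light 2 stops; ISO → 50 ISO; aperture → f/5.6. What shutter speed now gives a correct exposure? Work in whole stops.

Scene light: 2 stops darker.
ISO: 200 → 100 → 50 — 2 stops lower (darker).
Aperture: f/11 → f/8 → f/5.6 — 2 stops opened up (brighter).
Net so far: 2 stops darker. Shutter speed: 1/2000 → 1/1000 → 1/500.

1/500s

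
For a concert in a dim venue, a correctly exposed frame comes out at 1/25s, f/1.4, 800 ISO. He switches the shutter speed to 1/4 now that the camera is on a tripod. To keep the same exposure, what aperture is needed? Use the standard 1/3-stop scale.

f/3.5

Shutter speed: 1/25 → 1/20 → 1/15 → 1/13 → 1/10 → 1/8 → 1/6 → 1/5 → 1/4 — 2 2/3 stops slower (brighter).
Need 2 2/3 stops darker from the aperture: f/1.4 → f/1.6 → f/1.8 → f/2 → f/2.2 → f/2.5 → f/2.8 → f/3.2 → f/3.5.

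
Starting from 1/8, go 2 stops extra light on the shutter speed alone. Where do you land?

1/2s

Shutter speed: 1/8 → 1/4 → 1/2 — 2 stops longer (brighter).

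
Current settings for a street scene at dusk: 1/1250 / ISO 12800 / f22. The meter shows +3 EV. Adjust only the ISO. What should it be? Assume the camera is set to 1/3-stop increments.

ISO 1600

Overexposed by 3 stops → need 3 stops darker.
ISO: 12800 → 10000 → 8000 → 6400 → 5000 → 4000 → 3200 → 2500 → 2000 → 1600.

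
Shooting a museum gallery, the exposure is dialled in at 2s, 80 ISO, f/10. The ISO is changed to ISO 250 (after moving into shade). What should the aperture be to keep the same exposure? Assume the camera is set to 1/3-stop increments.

f/18

ISO: 80 → 100 → 125 → 160 → 200 → 250 — 1 2/3 stops higher (brighter).
Need 1 2/3 stops darker from the aperture: f/10 → f/11 → f/13 → f/14 → f/16 → f/18.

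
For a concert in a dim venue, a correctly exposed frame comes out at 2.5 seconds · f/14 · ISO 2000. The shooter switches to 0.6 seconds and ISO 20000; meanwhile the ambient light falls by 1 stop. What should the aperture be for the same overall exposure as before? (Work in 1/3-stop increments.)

Scene light: 1 stop darker.
Shutter speed: 2.5 → 2 → 1.6 → 1.3 → 1 → 0.8 → 0.6 — 2 stops shorter (darker).
ISO: 2000 → 2500 → 3200 → 4000 → 5000 → 6400 → 8000 → 10000 → 12800 → 16000 → 20000 — 3 1/3 stops raised (brighter).
Net so far: 1/3 stop brighter. Aperture: f/14 → f/16.

f/16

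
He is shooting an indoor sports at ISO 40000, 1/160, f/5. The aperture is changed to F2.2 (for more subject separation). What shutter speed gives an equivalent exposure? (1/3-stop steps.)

Aperture: f/5 → f/4.5 → f/4 → f/3.5 → f/3.2 → f/2.8 → f/2.5 → f/2.2 — 2 1/3 stops opened up (brighter).
Need 2 1/3 stops darker from the shutter speed: 1/160 → 1/200 → 1/250 → 1/320 → 1/400 → 1/500 → 1/640 → 1/800.

1/800s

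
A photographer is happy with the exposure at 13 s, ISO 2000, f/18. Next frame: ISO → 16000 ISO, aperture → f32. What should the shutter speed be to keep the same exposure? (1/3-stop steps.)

ISO: 2000 → 2500 → 3200 → 4000 → 5000 → 6400 → 8000 → 10000 → 12800 → 16000 — 3 stops raised (brighter).
Aperture: f/18 → f/20 → f/22 → f/25 → f/29 → f/32 — 1 2/3 stops stopped down (darker).
Net change so far: 1 1/3 stops brighter. Offset with the shutter speed: 13 → 10 → 8 → 6 → 5.

5 s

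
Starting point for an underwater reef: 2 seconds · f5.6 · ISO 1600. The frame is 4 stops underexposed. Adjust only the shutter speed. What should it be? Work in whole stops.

Underexposed by 4 stops → need 4 stops brighter.
Shutter speed: 2 → 4 → 8 → 15 → 30.

30 s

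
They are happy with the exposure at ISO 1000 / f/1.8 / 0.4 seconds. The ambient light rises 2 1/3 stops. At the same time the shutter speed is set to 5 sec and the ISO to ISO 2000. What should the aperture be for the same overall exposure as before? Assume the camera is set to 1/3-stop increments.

f/20

Scene light: 2 1/3 stops brighter.
Shutter speed: 0.4 → 0.5 → 0.6 → 0.8 → 1 → 1.3 → 1.6 → 2 → 2.5 → 3.2 → 4 → 5 — 3 2/3 stops slower (brighter).
ISO: 1000 → 1250 → 1600 → 2000 — 1 stop higher (brighter).
Net so far: 7 stops brighter. Aperture: f/1.8 → f/2 → f/2.2 → f/2.5 → f/2.8 → f/3.2 → f/3.5 → f/4 → f/4.5 → f/5 → f/5.6 → f/6.3 → f/7.1 → f/8 → f/9 → f/10 → f/11 → f/13 → f/14 → f/16 → f/18 → f/20.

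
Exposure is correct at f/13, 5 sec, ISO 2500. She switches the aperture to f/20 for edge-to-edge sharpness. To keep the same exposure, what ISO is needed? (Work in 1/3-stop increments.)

ISO 6400

Aperture: f/13 → f/14 → f/16 → f/18 → f/20 — 1 1/3 stops smaller aperture (darker).
Need 1 1/3 stops brighter from the ISO: 2500 → 3200 → 4000 → 5000 → 6400.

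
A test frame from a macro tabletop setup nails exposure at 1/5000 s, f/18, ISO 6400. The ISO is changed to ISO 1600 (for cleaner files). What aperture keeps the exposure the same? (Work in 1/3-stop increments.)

ISO: 6400 → 5000 → 4000 → 3200 → 2500 → 2000 → 1600 — 2 stops lower (darker).
Need 2 stops brighter from the aperture: f/18 → f/16 → f/14 → f/13 → f/11 → f/10 → f/9.

f/9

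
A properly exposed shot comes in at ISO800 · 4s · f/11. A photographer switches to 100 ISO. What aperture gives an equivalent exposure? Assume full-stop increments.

ISO: 800 → 400 → 200 → 100 — 3 stops lower (darker).
Need 3 stops brighter from the aperture: f/11 → f/8 → f/5.6 → f/4.

f/4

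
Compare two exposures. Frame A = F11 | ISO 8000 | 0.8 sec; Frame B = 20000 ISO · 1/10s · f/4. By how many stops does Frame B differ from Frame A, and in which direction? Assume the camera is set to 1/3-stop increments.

Aperture: f/11 → f/10 → f/9 → f/8 → f/7.1 → f/6.3 → f/5.6 → f/5 → f/4.5 → f/4 — 3 stops larger aperture (brighter).
Shutter speed: 0.8 → 0.6 → 0.5 → 0.4 → 0.3 → 1/4 → 1/5 → 1/6 → 1/8 → 1/10 — 3 stops shorter (darker).
ISO: 8000 → 10000 → 12800 → 16000 → 20000 — 1 1/3 stops higher (brighter).
Net: +3 −3 +1 1/3 = +1 1/3 stops.

1 1/3 stops brighter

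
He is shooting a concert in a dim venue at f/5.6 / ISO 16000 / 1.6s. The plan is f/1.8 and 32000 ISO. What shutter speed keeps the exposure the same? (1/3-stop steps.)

1/13s

Aperture: f/5.6 → f/5 → f/4.5 → f/4 → f/3.5 → f/3.2 → f/2.8 → f/2.5 → f/2.2 → f/2 → f/1.8 — 3 1/3 stops wider (brighter).
ISO: 16000 → 20000 → 25600 → 32000 — 1 stop raised (brighter).
Net change so far: 4 1/3 stops brighter. Offset with the shutter speed: 1.6 → 1.3 → 1 → 0.8 → 0.6 → 0.5 → 0.4 → 0.3 → 1/4 → 1/5 → 1/6 → 1/8 → 1/10 → 1/13.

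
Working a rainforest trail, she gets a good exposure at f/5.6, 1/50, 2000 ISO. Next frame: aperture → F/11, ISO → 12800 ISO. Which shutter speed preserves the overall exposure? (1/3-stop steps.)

Aperture: f/5.6 → f/6.3 → f/7.1 → f/8 → f/9 → f/10 → f/11 — 2 stops stopped down (darker).
ISO: 2000 → 2500 → 3200 → 4000 → 5000 → 6400 → 8000 → 10000 → 12800 — 2 2/3 stops raised (brighter).
Net change so far: 2/3 stop brighter. Offset with the shutter speed: 1/50 → 1/60 → 1/80.

1/80s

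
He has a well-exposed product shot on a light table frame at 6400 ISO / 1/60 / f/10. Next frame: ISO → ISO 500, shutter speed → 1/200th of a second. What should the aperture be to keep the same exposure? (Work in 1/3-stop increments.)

f/1.6

ISO: 6400 → 5000 → 4000 → 3200 → 2500 → 2000 → 1600 → 1250 → 1000 → 800 → 640 → 500 — 3 2/3 stops lower (darker).
Shutter speed: 1/60 → 1/80 → 1/100 → 1/125 → 1/160 → 1/200 — 1 2/3 stops faster (darker).
Net change so far: 5 1/3 stops darker. Offset with the aperture: f/10 → f/9 → f/8 → f/7.1 → f/6.3 → f/5.6 → f/5 → f/4.5 → f/4 → f/3.5 → f/3.2 → f/2.8 → f/2.5 → f/2.2 → f/2 → f/1.8 → f/1.6.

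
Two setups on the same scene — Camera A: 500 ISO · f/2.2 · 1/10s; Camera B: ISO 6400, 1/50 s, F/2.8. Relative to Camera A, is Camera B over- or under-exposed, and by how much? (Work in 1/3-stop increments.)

2/3 stop brighter

Aperture: f/2.2 → f/2.5 → f/2.8 — 2/3 stop stopped down (darker).
Shutter speed: 1/10 → 1/13 → 1/15 → 1/20 → 1/25 → 1/30 → 1/40 → 1/50 — 2 1/3 stops faster (darker).
ISO: 500 → 640 → 800 → 1000 → 1250 → 1600 → 2000 → 2500 → 3200 → 4000 → 5000 → 6400 — 3 2/3 stops raised (brighter).
Net: −2/3 −2 1/3 +3 2/3 = +2/3 stops.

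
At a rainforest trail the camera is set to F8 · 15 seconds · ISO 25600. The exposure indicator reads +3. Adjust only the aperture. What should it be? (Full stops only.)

f/22

Overexposed by 3 stops → need 3 stops darker.
Aperture: f/8 → f/11 → f/16 → f/22.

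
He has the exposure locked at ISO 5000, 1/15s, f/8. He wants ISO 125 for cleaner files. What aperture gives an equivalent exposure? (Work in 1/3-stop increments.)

ISO: 5000 → 4000 → 3200 → 2500 → 2000 → 1600 → 1250 → 1000 → 800 → 640 → 500 → 400 → 320 → 250 → 200 → 160 → 125 — 5 1/3 stops lower (darker).
Need 5 1/3 stops brighter from the aperture: f/8 → f/7.1 → f/6.3 → f/5.6 → f/5 → f/4.5 → f/4 → f/3.5 → f/3.2 → f/2.8 → f/2.5 → f/2.2 → f/2 → f/1.8 → f/1.6 → f/1.4 → f/1.2.

f/1.2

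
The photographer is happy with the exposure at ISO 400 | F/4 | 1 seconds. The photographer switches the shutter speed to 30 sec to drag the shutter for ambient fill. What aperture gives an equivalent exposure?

Shutter speed: 1 → 2 → 4 → 8 → 15 → 30 — 5 stops longer (brighter).
Need 5 stops darker from the aperture: f/4 → f/5.6 → f/8 → f/11 → f/16 → f/22.

f/22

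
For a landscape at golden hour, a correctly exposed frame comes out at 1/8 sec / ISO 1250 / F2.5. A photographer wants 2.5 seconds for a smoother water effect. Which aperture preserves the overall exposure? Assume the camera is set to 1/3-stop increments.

f/11

Shutter speed: 1/8 → 1/6 → 1/5 → 1/4 → 0.3 → 0.4 → 0.5 → 0.6 → 0.8 → 1 → 1.3 → 1.6 → 2 → 2.5 — 4 1/3 stops slower (brighter).
Need 4 1/3 stops darker from the aperture: f/2.5 → f/2.8 → f/3.2 → f/3.5 → f/4 → f/4.5 → f/5 → f/5.6 → f/6.3 → f/7.1 → f/8 → f/9 → f/10 → f/11.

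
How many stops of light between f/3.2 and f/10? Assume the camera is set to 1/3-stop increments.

3 1/3 stops

f/3.2 → f/3.5 → f/4 → f/4.5 → f/5 → f/5.6 → f/6.3 → f/7.1 → f/8 → f/9 → f/10 — count the steps: 10 third-stops = 3 1/3 stops.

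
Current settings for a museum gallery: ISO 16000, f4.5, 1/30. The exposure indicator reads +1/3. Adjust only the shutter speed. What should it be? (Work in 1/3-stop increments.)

Overexposed by 1/3 stop → need 1/3 stop darker.
Shutter speed: 1/30 → 1/40.

1/40s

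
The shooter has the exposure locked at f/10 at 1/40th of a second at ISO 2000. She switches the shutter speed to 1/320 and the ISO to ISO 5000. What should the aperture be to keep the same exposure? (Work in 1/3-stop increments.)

f/5.6

Shutter speed: 1/40 → 1/50 → 1/60 → 1/80 → 1/100 → 1/125 → 1/160 → 1/200 → 1/250 → 1/320 — 3 stops shorter (darker).
ISO: 2000 → 2500 → 3200 → 4000 → 5000 — 1 1/3 stops raised (brighter).
Net change so far: 1 2/3 stops darker. Offset with the aperture: f/10 → f/9 → f/8 → f/7.1 → f/6.3 → f/5.6.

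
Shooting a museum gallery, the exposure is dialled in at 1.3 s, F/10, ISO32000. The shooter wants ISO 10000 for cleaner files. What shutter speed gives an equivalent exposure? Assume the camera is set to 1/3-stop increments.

4 s

ISO: 32000 → 25600 → 20000 → 16000 → 12800 → 10000 — 1 2/3 stops dropped (darker).
Need 1 2/3 stops brighter from the shutter speed: 1.3 → 1.6 → 2 → 2.5 → 3.2 → 4.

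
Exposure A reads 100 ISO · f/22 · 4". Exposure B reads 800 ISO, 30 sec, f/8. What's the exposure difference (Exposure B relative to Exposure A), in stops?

Aperture: f/22 → f/16 → f/11 → f/8 — 3 stops wider (brighter).
Shutter speed: 4 → 8 → 15 → 30 — 3 stops slower (brighter).
ISO: 100 → 200 → 400 → 800 — 3 stops raised (brighter).
Net: +3 +3 +3 = +9 stops.

9 stops brighter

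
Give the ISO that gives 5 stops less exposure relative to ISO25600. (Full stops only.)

ISO: 25600 → 12800 → 6400 → 3200 → 1600 → 800 — 5 stops lower (darker).

ISO 800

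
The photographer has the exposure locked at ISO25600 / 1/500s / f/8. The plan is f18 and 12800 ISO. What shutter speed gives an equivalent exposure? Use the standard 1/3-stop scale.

Aperture: f/8 → f/9 → f/10 → f/11 → f/13 → f/14 → f/16 → f/18 — 2 1/3 stops stopped down (darker).
ISO: 25600 → 20000 → 16000 → 12800 — 1 stop lower (darker).
Net change so far: 3 1/3 stops darker. Offset with the shutter speed: 1/500 → 1/400 → 1/320 → 1/250 → 1/200 → 1/160 → 1/125 → 1/100 → 1/80 → 1/60 → 1/50.

1/50s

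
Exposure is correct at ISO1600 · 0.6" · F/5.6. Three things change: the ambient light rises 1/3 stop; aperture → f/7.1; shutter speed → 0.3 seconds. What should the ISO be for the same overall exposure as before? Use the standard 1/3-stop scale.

Scene light: 1/3 stop brighter.
Aperture: f/5.6 → f/6.3 → f/7.1 — 2/3 stop smaller aperture (darker).
Shutter speed: 0.6 → 0.5 → 0.4 → 0.3 — 1 stop shorter (darker).
Net so far: 1 1/3 stops darker. ISO: 1600 → 2000 → 2500 → 3200 → 4000.

ISO 4000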